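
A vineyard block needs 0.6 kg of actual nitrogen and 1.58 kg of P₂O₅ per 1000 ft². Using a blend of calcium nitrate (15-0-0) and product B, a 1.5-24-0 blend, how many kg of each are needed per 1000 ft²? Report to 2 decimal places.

3.34 kg calcium nitrate, 6.58 kg product B

Per-1000 ft² balance (a = calcium nitrate, b = product B):
N: 0.15·a + 0.015·b = 0.6
P₂O₅: 0·a + 0.24·b = 1.58
Solving simultaneously: a = 3.34167, b = 6.58333.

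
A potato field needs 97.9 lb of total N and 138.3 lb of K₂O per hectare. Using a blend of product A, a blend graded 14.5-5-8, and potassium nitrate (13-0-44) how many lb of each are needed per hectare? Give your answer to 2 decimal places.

469.98 lb product A, 228.87 lb potassium nitrate

Let a = lb of product A, b = lb of potassium nitrate (per hectare).
N: 0.145·a + 0.13·b = 97.9
K₂O: 0.08·a + 0.44·b = 138.3
Eliminate a: (row1) − 0.145/0.08·(row2) → -0.6675·b = -152.769, so b = 228.867.
Back-substitute: a = (97.9 − 0.13·228.867) / 0.145 = 469.981.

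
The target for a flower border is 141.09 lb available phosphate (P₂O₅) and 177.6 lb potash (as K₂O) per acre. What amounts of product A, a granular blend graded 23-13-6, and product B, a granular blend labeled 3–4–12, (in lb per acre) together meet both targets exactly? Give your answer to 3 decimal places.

Let a = lb of product A, b = lb of product B (per acre).
P₂O₅: 0.13·a + 0.04·b = 141.09
K₂O: 0.06·a + 0.12·b = 177.6
Solving simultaneously: a = 744.4545, b = 1107.7727.

744.455 lb product A, 1107.773 lb product B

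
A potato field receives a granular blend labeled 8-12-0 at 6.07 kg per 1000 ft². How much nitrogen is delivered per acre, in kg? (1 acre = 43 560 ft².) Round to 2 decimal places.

nitrogen per 1000 ft² = 6.07 × 8% = 0.4856 kg.
Convert to per acre: 0.4856 × 43.56 = 21.1527 kg.

21.15 kg N per acre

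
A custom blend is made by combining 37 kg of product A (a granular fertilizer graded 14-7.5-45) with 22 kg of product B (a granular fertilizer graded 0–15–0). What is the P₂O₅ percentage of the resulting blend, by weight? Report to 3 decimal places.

10.297% P₂O₅

Total mass = 37 + 22 = 59 kg.
P₂O₅ mass = 7.5%×37 + 15%×22 = 6.075 kg.
% P₂O₅ = 6.075 / 59 = 10.2966%.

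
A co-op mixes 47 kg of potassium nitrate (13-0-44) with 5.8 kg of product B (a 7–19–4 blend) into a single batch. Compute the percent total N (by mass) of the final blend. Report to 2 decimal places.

12.34% N

Total mass = 47 + 5.8 = 52.8 kg.
N mass = 13%×47 + 7%×5.8 = 6.516 kg.
% N = 6.516 / 52.8 = 12.3409%.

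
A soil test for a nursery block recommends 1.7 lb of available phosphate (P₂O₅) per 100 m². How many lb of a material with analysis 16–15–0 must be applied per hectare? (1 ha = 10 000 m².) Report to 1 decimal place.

Product per 100 m² = 1.7 / 15% = 11.3333 lb.
Convert to per hectare: 11.3333 × 100 = 1133.33 lb.

1133.3 lb of product per hectare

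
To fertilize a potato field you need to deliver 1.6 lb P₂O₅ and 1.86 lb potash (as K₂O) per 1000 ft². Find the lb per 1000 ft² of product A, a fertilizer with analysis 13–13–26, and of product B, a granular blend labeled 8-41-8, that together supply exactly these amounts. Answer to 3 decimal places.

Per-1000 ft² balance (a = product A, b = product B):
P₂O₅: 0.13·a + 0.41·b = 1.6
K₂O: 0.26·a + 0.08·b = 1.86
Solving simultaneously: a = 6.59667, b = 1.81081.

6.597 lb product A, 1.811 lb product B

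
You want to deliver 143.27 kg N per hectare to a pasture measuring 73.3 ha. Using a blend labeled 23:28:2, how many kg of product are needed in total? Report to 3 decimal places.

Product per hectare = 143.27 / 23% = 622.913 kg.
Total product = 622.913 × 73.3 = 45659.5261 kg.

45659.526 kg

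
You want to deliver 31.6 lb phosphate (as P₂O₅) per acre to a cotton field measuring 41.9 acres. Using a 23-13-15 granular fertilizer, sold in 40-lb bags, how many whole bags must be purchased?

Product per acre = 31.6 / 13% = 243.077 lb.
Total product = 243.077 × 41.9 = 10184.9 lb.
Bags = ⌈10184.9 / 40⌉ = 255.

255 bags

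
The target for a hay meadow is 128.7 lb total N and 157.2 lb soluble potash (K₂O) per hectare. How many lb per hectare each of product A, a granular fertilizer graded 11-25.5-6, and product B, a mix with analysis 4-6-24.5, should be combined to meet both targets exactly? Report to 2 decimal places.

Per-hectare balance (a = product A, b = product B):
N: 0.11·a + 0.04·b = 128.7
K₂O: 0.06·a + 0.245·b = 157.2
Eliminate a: (row1) − 0.11/0.06·(row2) → -0.409167·b = -159.5, so b = 389.817.
Back-substitute: a = (128.7 − 0.04·389.817) / 0.11 = 1028.248.

1028.25 lb product A, 389.82 lb product B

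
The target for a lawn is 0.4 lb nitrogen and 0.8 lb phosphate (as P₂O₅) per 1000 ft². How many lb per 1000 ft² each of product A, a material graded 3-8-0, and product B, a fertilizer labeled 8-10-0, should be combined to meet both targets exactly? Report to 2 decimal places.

Let a = lb of product A, b = lb of product B (per 1000 ft²).
N: 0.03·a + 0.08·b = 0.4
P₂O₅: 0.08·a + 0.1·b = 0.8
Eliminate b: (row1) − 0.08/0.1·(row2) → -0.034·a = -0.24, so a = 7.05882.
Then b = (0.8 − 0.08·7.05882) / 0.1 = 2.35294.

7.06 lb product A, 2.35 lb product B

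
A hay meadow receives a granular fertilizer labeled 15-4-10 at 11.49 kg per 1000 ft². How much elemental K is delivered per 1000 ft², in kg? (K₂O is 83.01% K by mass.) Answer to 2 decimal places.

0.95 kg K per thousand sq ft

K₂O per 1000 ft² = 11.49 × 10% = 1.149 kg.
Elemental K = 1.149 × 0.8301 = 0.953785 kg per 1000 ft².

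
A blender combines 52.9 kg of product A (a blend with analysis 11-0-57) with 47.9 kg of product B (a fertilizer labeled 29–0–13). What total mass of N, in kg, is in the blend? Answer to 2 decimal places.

19.71 kg N

N mass = 11%×52.9 + 29%×47.9 = 19.71 kg.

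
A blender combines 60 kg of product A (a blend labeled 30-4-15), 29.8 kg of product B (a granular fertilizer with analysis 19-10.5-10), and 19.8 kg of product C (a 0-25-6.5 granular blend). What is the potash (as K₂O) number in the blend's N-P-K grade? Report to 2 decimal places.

Total mass = 60 + 29.8 + 19.8 = 109.6 kg.
K₂O mass = 15%×60 + 10%×29.8 + 6.5%×19.8 = 13.267 kg.
% K₂O = 13.267 / 109.6 = 12.1049%.

12.10% K₂O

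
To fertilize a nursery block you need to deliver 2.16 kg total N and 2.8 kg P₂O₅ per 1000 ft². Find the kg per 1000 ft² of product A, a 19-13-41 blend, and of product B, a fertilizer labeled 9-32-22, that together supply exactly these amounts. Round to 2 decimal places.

Let a = kg of product A, b = kg of product B (per 1000 ft²).
N: 0.19·a + 0.09·b = 2.16
P₂O₅: 0.13·a + 0.32·b = 2.8
Eliminate a: (row1) − 0.19/0.13·(row2) → -0.377692·b = -1.93231, so b = 5.11609.
Back-substitute: a = (2.16 − 0.09·5.11609) / 0.19 = 8.94501.

8.95 kg product A, 5.12 kg product B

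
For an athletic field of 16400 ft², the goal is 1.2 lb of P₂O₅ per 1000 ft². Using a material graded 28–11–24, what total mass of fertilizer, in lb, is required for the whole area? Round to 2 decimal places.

178.91 lb

Product per 1000 ft² = 1.2 / 11% = 10.9091 lb.
Total product = 10.9091 × 16400 / 1000 = 178.909 lb.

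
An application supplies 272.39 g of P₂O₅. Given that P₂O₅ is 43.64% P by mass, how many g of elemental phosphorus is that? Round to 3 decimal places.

P = 272.39 × 0.4364 = 118.870996 g.

118.871 g P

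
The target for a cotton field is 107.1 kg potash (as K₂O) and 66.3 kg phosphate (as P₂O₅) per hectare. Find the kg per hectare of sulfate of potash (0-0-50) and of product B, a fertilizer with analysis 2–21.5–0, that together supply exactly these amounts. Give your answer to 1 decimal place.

214.2 kg sulfate of potash, 308.4 kg product B

With a, b = kg per hectare of sulfate of potash and product B:
K₂O: 0.5·a + 0·b = 107.1
P₂O₅: 0·a + 0.215·b = 66.3
Solving simultaneously: a = 214.2, b = 308.372.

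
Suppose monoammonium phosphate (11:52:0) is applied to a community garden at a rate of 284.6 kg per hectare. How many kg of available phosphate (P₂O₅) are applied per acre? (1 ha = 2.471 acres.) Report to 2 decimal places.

59.89 kg P₂O₅ per acre

P₂O₅ per hectare = 284.6 × 52% = 147.992 kg.
Convert to per acre: 147.992 × 0.404694 = 59.8915 kg.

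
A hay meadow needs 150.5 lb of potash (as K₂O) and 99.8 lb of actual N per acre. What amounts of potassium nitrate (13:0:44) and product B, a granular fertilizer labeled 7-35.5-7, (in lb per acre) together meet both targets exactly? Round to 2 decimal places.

Let a = lb of potassium nitrate, b = lb of product B (per acre).
K₂O: 0.44·a + 0.07·b = 150.5
N: 0.13·a + 0.07·b = 99.8
Eliminate b: (row1) − 0.07/0.07·(row2) → 0.31·a = 50.7, so a = 163.548.
Then b = (99.8 − 0.13·163.548) / 0.07 = 1121.982.

163.55 lb potassium nitrate, 1121.98 lb product B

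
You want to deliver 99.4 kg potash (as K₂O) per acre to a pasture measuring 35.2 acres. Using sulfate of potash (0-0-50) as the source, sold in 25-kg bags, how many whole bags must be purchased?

280 bags

Product per acre = 99.4 / 50% = 198.8 kg.
Total product = 198.8 × 35.2 = 6997.76 kg.
Bags = ⌈6997.76 / 25⌉ = 280.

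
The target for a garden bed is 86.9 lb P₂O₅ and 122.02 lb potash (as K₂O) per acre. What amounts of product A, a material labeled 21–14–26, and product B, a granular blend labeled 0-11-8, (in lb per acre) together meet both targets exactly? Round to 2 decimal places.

With a, b = lb per acre of product A and product B:
P₂O₅: 0.14·a + 0.11·b = 86.9
K₂O: 0.26·a + 0.08·b = 122.02
Solving simultaneously: a = 371.851, b = 316.736.

371.85 lb product A, 316.74 lb product B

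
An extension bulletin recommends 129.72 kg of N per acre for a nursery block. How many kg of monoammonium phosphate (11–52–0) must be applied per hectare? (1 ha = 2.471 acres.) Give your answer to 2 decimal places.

Product per acre = 129.72 / 11% = 1179.27 kg.
Convert to per hectare: 1179.27 × 2.471 = 2913.983 kg.

2913.98 kg of product per hectare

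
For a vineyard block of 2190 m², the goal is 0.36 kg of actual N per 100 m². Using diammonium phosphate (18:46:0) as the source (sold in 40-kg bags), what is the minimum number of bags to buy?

2 bags

Product per 100 m² = 0.36 / 18% = 2 kg.
Total product = 2 × 2190 / 100 = 43.8 kg.
Bags = ⌈43.8 / 40⌉ = 2.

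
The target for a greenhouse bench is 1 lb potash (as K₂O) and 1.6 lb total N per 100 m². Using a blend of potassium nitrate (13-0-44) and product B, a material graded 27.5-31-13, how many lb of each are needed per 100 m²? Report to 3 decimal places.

With a, b = lb per 100 m² of potassium nitrate and product B:
K₂O: 0.44·a + 0.13·b = 1
N: 0.13·a + 0.275·b = 1.6
From row1: a = (1 − 0.13·b) / 0.44.
Into row2: 0.13·(1 − 0.13·b)/0.44 + 0.275·b = 1.6 → b = 5.51393, a = 0.643612.

0.644 lb potassium nitrate, 5.514 lb product B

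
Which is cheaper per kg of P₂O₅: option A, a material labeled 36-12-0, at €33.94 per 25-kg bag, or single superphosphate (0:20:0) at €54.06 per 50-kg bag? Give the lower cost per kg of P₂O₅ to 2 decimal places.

€5.41 per kg P₂O₅ (single superphosphate)

option A: P₂O₅ per bag = 25 × 12% = 3 kg; cost = 33.94 / 3 = €11.3133/kg P₂O₅.
single superphosphate: P₂O₅ per bag = 50 × 20% = 10 kg; cost = 54.06 / 10 = €5.4060/kg P₂O₅.
single superphosphate is cheaper.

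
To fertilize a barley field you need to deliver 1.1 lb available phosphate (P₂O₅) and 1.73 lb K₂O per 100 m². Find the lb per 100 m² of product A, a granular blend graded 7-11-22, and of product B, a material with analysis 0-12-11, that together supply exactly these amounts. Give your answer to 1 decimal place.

Let a = lb of product A, b = lb of product B (per 100 m²).
P₂O₅: 0.11·a + 0.12·b = 1.1
K₂O: 0.22·a + 0.11·b = 1.73
Solving simultaneously: a = 6.05594, b = 3.61538.

6.1 lb product A, 3.6 lb product B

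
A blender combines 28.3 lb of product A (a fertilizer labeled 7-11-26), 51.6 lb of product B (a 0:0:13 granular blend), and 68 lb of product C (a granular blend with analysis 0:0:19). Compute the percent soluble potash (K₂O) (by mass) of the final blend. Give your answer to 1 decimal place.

Total mass = 28.3 + 51.6 + 68 = 147.9 lb.
K₂O mass = 26%×28.3 + 13%×51.6 + 19%×68 = 26.986 lb.
% K₂O = 26.986 / 147.9 = 18.2461%.

18.2% K₂O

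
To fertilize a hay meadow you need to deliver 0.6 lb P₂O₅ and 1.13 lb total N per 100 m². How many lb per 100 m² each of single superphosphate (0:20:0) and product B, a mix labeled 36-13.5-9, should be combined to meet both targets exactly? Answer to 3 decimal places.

0.881 lb single superphosphate, 3.139 lb product B

With a, b = lb per 100 m² of single superphosphate and product B:
P₂O₅: 0.2·a + 0.135·b = 0.6
N: 0·a + 0.36·b = 1.13
Solving simultaneously: a = 0.88125, b = 3.13889.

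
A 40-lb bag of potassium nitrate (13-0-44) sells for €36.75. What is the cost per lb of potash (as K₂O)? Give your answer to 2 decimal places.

€2.09 per lb K₂O

K₂O in bag = 40 × 44% = 17.6 lb.
Cost per lb K₂O = €36.75 / 17.6 = €2.0881.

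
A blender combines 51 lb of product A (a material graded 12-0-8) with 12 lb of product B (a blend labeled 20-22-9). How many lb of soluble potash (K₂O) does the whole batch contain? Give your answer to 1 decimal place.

K₂O mass = 8%×51 + 9%×12 = 5.16 lb.

5.2 lb K₂O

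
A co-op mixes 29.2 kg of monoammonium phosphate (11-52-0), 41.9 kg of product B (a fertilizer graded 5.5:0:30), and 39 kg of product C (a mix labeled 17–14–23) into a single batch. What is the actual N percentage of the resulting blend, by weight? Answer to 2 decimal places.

11.03% N

Total mass = 29.2 + 41.9 + 39 = 110.1 kg.
N mass = 11%×29.2 + 5.5%×41.9 + 17%×39 = 12.1465 kg.
% N = 12.1465 / 110.1 = 11.0322%.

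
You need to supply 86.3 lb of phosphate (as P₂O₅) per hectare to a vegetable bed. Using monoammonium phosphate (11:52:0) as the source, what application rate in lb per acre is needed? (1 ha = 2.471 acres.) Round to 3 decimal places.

67.164 lb of product per acre

Product per hectare = 86.3 / 52% = 165.962 lb.
Convert to per acre: 165.962 × 0.404694 = 67.1637 lb.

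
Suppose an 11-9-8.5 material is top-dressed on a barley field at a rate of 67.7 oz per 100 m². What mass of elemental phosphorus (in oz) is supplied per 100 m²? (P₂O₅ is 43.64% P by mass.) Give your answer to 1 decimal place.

2.7 oz P per hundred sq m

P₂O₅ per 100 m² = 67.7 × 9% = 6.093 oz.
Elemental P = 6.093 × 0.4364 = 2.65899 oz per 100 m².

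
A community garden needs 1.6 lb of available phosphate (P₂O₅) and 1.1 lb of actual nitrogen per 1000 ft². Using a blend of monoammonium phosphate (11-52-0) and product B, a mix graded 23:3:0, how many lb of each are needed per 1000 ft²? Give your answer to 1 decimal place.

With a, b = lb per 1000 ft² of monoammonium phosphate and product B:
P₂O₅: 0.52·a + 0.03·b = 1.6
N: 0.11·a + 0.23·b = 1.1
Solving simultaneously: a = 2.88048, b = 3.40499.

2.9 lb monoammonium phosphate, 3.4 lb product B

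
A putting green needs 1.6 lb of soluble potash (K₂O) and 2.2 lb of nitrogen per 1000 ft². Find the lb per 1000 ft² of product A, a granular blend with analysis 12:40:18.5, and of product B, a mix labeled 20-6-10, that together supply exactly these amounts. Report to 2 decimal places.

4.00 lb product A, 8.60 lb product B

With a, b = lb per 1000 ft² of product A and product B:
K₂O: 0.185·a + 0.1·b = 1.6
N: 0.12·a + 0.2·b = 2.2
Eliminate b: (row1) − 0.1/0.2·(row2) → 0.125·a = 0.5, so a = 4.
Then b = (2.2 − 0.12·4) / 0.2 = 8.6.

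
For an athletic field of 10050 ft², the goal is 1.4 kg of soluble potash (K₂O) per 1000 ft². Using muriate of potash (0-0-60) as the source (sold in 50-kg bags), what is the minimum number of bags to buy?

Product per 1000 ft² = 1.4 / 60% = 2.33333 kg.
Total product = 2.33333 × 10050 / 1000 = 23.45 kg.
Bags = ⌈23.45 / 50⌉ = 1.

1 bags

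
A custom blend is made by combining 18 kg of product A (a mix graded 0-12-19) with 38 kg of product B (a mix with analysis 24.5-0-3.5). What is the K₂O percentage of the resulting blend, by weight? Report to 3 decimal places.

8.482% K₂O

Total mass = 18 + 38 = 56 kg.
K₂O mass = 19%×18 + 3.5%×38 = 4.75 kg.
% K₂O = 4.75 / 56 = 8.48214%.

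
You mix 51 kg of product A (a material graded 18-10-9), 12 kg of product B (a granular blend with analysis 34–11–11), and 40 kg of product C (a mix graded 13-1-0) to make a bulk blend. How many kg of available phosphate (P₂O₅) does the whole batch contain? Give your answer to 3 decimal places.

P₂O₅ mass = 10%×51 + 11%×12 + 1%×40 = 6.82 kg.

6.820 kg P₂O₅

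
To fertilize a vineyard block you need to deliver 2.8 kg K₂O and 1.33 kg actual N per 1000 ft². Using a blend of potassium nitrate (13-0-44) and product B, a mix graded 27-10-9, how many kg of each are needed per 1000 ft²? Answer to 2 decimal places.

Per-1000 ft² balance (a = potassium nitrate, b = product B):
K₂O: 0.44·a + 0.09·b = 2.8
N: 0.13·a + 0.27·b = 1.33
Eliminate b: (row1) − 0.09/0.27·(row2) → 0.396667·a = 2.35667, so a = 5.94118.
Then b = (1.33 − 0.13·5.94118) / 0.27 = 2.06536.

5.94 kg potassium nitrate, 2.07 kg product B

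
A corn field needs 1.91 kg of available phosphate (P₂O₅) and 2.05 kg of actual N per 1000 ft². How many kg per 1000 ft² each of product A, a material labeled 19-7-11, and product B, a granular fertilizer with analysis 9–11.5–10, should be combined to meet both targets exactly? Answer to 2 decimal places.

Let a = kg of product A, b = kg of product B (per 1000 ft²).
P₂O₅: 0.07·a + 0.115·b = 1.91
N: 0.19·a + 0.09·b = 2.05
Solving simultaneously: a = 4.10611, b = 14.1093.

4.11 kg product A, 14.11 kg product B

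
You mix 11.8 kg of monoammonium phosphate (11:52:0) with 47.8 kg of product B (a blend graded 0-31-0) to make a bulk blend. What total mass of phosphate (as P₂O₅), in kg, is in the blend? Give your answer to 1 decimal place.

P₂O₅ mass = 52%×11.8 + 31%×47.8 = 20.954 kg.

21.0 kg P₂O₅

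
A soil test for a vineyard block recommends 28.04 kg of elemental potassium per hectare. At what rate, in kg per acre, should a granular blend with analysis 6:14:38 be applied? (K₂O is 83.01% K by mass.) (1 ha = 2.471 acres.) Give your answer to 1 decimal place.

36.0 kg of product per acre

As K₂O: 28.04 / 0.8301 = 33.7791 kg per hectare.
Product per hectare = 33.7791 / 38% = 88.8923 kg.
Convert to per acre: 88.8923 × 0.404694 = 35.9742 kg.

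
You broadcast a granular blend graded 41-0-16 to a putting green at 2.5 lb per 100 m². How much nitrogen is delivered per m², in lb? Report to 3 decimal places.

nitrogen per 100 m² = 2.5 × 41% = 1.025 lb.
Convert to per m²: 1.025 × 0.01 = 0.01025 lb.

0.010 lb N per sq m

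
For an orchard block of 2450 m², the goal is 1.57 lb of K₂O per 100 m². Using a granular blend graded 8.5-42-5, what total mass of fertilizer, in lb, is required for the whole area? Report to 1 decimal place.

Product per 100 m² = 1.57 / 5% = 31.4 lb.
Total product = 31.4 × 2450 / 100 = 769.3 lb.

769.3 lb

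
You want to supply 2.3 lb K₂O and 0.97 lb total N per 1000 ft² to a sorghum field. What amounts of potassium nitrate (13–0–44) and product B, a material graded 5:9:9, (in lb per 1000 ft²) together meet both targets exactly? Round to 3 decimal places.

Per-1000 ft² balance (a = potassium nitrate, b = product B):
K₂O: 0.44·a + 0.09·b = 2.3
N: 0.13·a + 0.05·b = 0.97
Eliminate a: (row1) − 0.44/0.13·(row2) → -0.0792308·b = -0.983077, so b = 12.4078.
Back-substitute: a = (2.3 − 0.09·12.4078) / 0.44 = 2.68932.

2.689 lb potassium nitrate, 12.408 lb product B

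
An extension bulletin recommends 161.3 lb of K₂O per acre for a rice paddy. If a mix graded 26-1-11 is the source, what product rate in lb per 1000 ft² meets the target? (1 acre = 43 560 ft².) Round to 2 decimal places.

Product per acre = 161.3 / 11% = 1466.36 lb.
Convert to per 1000 ft²: 1466.36 × 0.0229568 = 33.6631 lb.

33.66 lb of product per thousand sq ft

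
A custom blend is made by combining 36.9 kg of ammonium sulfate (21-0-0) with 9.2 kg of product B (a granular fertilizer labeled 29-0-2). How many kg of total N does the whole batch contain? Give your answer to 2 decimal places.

10.42 kg N

N mass = 21%×36.9 + 29%×9.2 = 10.417 kg.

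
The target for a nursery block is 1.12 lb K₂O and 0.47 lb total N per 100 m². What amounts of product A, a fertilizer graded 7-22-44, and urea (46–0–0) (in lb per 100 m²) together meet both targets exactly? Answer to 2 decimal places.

With a, b = lb per 100 m² of product A and urea:
K₂O: 0.44·a + 0·b = 1.12
N: 0.07·a + 0.46·b = 0.47
Eliminate a: (row1) − 0.44/0.07·(row2) → -2.89143·b = -1.83429, so b = 0.634387.
Back-substitute: a = (1.12 − 0·0.634387) / 0.44 = 2.54545.

2.55 lb product A, 0.63 lb urea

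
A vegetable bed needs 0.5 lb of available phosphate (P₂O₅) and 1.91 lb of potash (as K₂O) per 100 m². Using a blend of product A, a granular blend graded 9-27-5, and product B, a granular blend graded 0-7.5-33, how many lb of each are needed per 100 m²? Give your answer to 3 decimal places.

With a, b = lb per 100 m² of product A and product B:
P₂O₅: 0.27·a + 0.075·b = 0.5
K₂O: 0.05·a + 0.33·b = 1.91
From row1: a = (0.5 − 0.075·b) / 0.27.
Into row2: 0.05·(0.5 − 0.075·b)/0.27 + 0.33·b = 1.91 → b = 5.74927, a = 0.254833.

0.255 lb product A, 5.749 lb product B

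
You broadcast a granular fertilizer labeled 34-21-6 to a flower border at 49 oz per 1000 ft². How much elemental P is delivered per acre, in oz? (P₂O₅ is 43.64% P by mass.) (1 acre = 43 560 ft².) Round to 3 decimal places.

P₂O₅ per 1000 ft² = 49 × 21% = 10.29 oz.
Elemental P = 10.29 × 0.4364 = 4.49056 oz per 1000 ft².
Convert to per acre: 4.49056 × 43.56 = 195.6086 oz.

195.609 oz P per acre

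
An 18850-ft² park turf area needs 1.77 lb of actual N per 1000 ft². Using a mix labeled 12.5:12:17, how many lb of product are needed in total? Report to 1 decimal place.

266.9 lb

Product per 1000 ft² = 1.77 / 12.5% = 14.16 lb.
Total product = 14.16 × 18850 / 1000 = 266.916 lb.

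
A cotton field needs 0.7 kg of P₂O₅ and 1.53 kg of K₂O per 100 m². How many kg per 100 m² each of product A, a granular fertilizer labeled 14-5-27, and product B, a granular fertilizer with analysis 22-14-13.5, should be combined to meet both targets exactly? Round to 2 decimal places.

With a, b = kg per 100 m² of product A and product B:
P₂O₅: 0.05·a + 0.14·b = 0.7
K₂O: 0.27·a + 0.135·b = 1.53
Solving simultaneously: a = 3.85507, b = 3.62319.

3.86 kg product A, 3.62 kg product B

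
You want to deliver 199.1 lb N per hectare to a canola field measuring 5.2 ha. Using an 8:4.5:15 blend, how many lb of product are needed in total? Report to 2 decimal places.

Product per hectare = 199.1 / 8% = 2488.75 lb.
Total product = 2488.75 × 5.2 = 12941.5 lb.

12941.50 lb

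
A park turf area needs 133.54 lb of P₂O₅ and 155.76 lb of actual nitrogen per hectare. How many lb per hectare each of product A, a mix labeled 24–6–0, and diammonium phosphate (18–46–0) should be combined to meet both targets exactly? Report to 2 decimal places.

478.04 lb product A, 227.95 lb diammonium phosphate

Per-hectare balance (a = product A, b = diammonium phosphate):
P₂O₅: 0.06·a + 0.46·b = 133.54
N: 0.24·a + 0.18·b = 155.76
From row1: a = (133.54 − 0.46·b) / 0.06.
Into row2: 0.24·(133.54 − 0.46·b)/0.06 + 0.18·b = 155.76 → b = 227.952, a = 478.036.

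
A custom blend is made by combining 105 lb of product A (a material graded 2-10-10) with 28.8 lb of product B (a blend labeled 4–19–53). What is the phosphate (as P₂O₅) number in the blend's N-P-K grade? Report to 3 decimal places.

Total mass = 105 + 28.8 = 133.8 lb.
P₂O₅ mass = 10%×105 + 19%×28.8 = 15.972 lb.
% P₂O₅ = 15.972 / 133.8 = 11.9372%.

11.937% P₂O₅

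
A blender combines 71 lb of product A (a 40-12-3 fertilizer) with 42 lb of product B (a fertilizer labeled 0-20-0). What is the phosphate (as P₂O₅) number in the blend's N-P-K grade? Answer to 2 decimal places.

14.97% P₂O₅

Total mass = 71 + 42 = 113 lb.
P₂O₅ mass = 12%×71 + 20%×42 = 16.92 lb.
% P₂O₅ = 16.92 / 113 = 14.9735%.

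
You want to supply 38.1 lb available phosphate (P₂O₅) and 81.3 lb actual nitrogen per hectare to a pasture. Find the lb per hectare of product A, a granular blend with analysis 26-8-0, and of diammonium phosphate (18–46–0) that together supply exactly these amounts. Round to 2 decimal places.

With a, b = lb per hectare of product A and diammonium phosphate:
P₂O₅: 0.08·a + 0.46·b = 38.1
N: 0.26·a + 0.18·b = 81.3
Solving simultaneously: a = 290.304, b = 32.3384.

290.30 lb product A, 32.34 lb diammonium phosphate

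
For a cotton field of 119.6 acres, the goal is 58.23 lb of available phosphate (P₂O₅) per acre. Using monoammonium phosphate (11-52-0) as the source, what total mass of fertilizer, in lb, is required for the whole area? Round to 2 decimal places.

Product per acre = 58.23 / 52% = 111.981 lb.
Total product = 111.981 × 119.6 = 13392.9 lb.

13392.90 lb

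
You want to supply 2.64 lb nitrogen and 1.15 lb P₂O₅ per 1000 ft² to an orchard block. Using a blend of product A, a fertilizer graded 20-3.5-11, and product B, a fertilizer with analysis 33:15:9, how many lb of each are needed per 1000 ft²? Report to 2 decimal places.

0.89 lb product A, 7.46 lb product B

With a, b = lb per 1000 ft² of product A and product B:
N: 0.2·a + 0.33·b = 2.64
P₂O₅: 0.035·a + 0.15·b = 1.15
From row1: a = (2.64 − 0.33·b) / 0.2.
Into row2: 0.035·(2.64 − 0.33·b)/0.2 + 0.15·b = 1.15 → b = 7.45799, a = 0.894309.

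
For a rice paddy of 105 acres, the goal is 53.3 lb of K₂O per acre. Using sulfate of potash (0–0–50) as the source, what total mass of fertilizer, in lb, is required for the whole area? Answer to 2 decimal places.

Product per acre = 53.3 / 50% = 106.6 lb.
Total product = 106.6 × 105 = 11193 lb.

11193.00 lb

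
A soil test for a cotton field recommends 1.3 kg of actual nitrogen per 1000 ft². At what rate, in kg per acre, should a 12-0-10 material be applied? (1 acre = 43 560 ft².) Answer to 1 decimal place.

471.9 kg of product per acre

Product per 1000 ft² = 1.3 / 12% = 10.8333 kg.
Convert to per acre: 10.8333 × 43.56 = 471.9 kg.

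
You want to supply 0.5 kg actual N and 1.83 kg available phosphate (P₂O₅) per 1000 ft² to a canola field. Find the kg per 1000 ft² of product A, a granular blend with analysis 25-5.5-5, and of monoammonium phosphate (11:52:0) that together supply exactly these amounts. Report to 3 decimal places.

Per-1000 ft² balance (a = product A, b = monoammonium phosphate):
N: 0.25·a + 0.11·b = 0.5
P₂O₅: 0.055·a + 0.52·b = 1.83
Eliminate a: (row1) − 0.25/0.055·(row2) → -2.25364·b = -7.81818, so b = 3.46914.
Back-substitute: a = (0.5 − 0.11·3.46914) / 0.25 = 0.473578.

0.474 kg product A, 3.469 kg monoammonium phosphate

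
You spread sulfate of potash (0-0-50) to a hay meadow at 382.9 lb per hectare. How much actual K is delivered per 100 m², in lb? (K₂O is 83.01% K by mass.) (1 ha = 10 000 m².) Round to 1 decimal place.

K₂O per hectare = 382.9 × 50% = 191.45 lb.
Elemental K = 191.45 × 0.8301 = 158.923 lb per hectare.
Convert to per 100 m²: 158.923 × 0.01 = 1.58923 lb.

1.6 lb K per hundred sq m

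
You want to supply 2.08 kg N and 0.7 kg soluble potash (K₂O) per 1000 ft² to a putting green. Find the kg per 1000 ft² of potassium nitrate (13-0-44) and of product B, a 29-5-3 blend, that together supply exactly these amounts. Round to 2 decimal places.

With a, b = kg per 1000 ft² of potassium nitrate and product B:
N: 0.13·a + 0.29·b = 2.08
K₂O: 0.44·a + 0.03·b = 0.7
Solving simultaneously: a = 1.13662, b = 6.66289.

1.14 kg potassium nitrate, 6.66 kg product B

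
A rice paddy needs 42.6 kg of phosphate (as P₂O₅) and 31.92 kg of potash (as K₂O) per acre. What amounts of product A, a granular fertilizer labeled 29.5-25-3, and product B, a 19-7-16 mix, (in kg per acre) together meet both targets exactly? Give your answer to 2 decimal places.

With a, b = kg per acre of product A and product B:
P₂O₅: 0.25·a + 0.07·b = 42.6
K₂O: 0.03·a + 0.16·b = 31.92
Eliminate a: (row1) − 0.25/0.03·(row2) → -1.26333·b = -223.4, so b = 176.834.
Back-substitute: a = (42.6 − 0.07·176.834) / 0.25 = 120.887.

120.89 kg product A, 176.83 kg product B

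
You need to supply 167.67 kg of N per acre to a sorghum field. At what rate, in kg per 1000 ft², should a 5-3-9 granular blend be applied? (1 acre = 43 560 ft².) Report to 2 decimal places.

76.98 kg of product per thousand sq ft

Product per acre = 167.67 / 5% = 3353.4 kg.
Convert to per 1000 ft²: 3353.4 × 0.0229568 = 76.9835 kg.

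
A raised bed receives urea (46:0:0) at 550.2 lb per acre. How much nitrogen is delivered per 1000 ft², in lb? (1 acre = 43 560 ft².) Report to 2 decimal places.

nitrogen per acre = 550.2 × 46% = 253.092 lb.
Convert to per 1000 ft²: 253.092 × 0.0229568 = 5.81019 lb.

5.81 lb N per thousand sq ft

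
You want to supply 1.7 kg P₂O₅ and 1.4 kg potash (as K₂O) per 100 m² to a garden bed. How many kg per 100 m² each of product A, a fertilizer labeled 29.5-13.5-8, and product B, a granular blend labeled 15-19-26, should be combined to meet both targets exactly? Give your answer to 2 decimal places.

Per-100 m² balance (a = product A, b = product B):
P₂O₅: 0.135·a + 0.19·b = 1.7
K₂O: 0.08·a + 0.26·b = 1.4
Eliminate a: (row1) − 0.135/0.08·(row2) → -0.24875·b = -0.6625, so b = 2.66332.
Back-substitute: a = (1.7 − 0.19·2.66332) / 0.135 = 8.84422.

8.84 kg product A, 2.66 kg product B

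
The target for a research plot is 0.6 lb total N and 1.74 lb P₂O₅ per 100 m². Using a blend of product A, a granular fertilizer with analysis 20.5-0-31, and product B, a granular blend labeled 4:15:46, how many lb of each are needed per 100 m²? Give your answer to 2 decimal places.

0.66 lb product A, 11.60 lb product B

Let a = lb of product A, b = lb of product B (per 100 m²).
N: 0.205·a + 0.04·b = 0.6
P₂O₅: 0·a + 0.15·b = 1.74
Solving simultaneously: a = 0.663415, b = 11.6.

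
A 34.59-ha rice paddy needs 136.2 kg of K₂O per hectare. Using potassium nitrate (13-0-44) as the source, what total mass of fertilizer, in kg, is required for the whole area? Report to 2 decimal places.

Product per hectare = 136.2 / 44% = 309.545 kg.
Total product = 309.545 × 34.59 = 10707.177 kg.

10707.18 kg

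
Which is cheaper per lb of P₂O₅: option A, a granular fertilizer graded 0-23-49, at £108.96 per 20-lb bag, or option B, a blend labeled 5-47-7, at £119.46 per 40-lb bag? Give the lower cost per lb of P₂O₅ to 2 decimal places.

£6.35 per lb P₂O₅ (option B)

option A: P₂O₅ per bag = 20 × 23% = 4.6 lb; cost = 108.96 / 4.6 = £23.6870/lb P₂O₅.
option B: P₂O₅ per bag = 40 × 47% = 18.8 lb; cost = 119.46 / 18.8 = £6.3543/lb P₂O₅.
option B is cheaper.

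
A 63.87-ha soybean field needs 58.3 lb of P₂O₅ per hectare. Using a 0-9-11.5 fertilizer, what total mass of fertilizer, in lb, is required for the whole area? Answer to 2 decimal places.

41373.57 lb

Product per hectare = 58.3 / 9% = 647.778 lb.
Total product = 647.778 × 63.87 = 41373.567 lb.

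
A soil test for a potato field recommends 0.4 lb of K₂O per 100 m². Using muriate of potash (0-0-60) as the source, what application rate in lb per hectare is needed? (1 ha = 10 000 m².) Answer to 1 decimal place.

66.7 lb of product per hectare

Product per 100 m² = 0.4 / 60% = 0.666667 lb.
Convert to per hectare: 0.666667 × 100 = 66.6667 lb.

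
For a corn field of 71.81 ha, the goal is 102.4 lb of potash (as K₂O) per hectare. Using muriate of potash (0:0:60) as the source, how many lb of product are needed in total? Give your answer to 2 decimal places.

Product per hectare = 102.4 / 60% = 170.667 lb.
Total product = 170.667 × 71.81 = 12255.573 lb.

12255.57 lb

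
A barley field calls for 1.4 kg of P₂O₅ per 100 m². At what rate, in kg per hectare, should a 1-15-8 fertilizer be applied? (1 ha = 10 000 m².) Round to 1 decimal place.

933.3 kg of product per hectare

Product per 100 m² = 1.4 / 15% = 9.33333 kg.
Convert to per hectare: 9.33333 × 100 = 933.333 kg.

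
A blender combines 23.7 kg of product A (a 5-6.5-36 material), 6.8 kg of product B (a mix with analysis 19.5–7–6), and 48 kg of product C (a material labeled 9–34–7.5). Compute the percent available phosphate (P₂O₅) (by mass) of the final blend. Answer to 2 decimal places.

23.36% P₂O₅

Total mass = 23.7 + 6.8 + 48 = 78.5 kg.
P₂O₅ mass = 6.5%×23.7 + 7%×6.8 + 34%×48 = 18.3365 kg.
% P₂O₅ = 18.3365 / 78.5 = 23.3586%.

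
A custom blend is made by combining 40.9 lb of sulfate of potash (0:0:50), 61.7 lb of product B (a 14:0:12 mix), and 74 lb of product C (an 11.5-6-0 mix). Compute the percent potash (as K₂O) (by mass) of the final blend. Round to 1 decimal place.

Total mass = 40.9 + 61.7 + 74 = 176.6 lb.
K₂O mass = 50%×40.9 + 12%×61.7 + 0%×74 = 27.854 lb.
% K₂O = 27.854 / 176.6 = 15.7724%.

15.8% K₂O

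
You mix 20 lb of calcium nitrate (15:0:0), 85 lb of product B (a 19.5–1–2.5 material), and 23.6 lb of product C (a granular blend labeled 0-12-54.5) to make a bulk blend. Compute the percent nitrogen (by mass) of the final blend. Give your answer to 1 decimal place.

Total mass = 20 + 85 + 23.6 = 128.6 lb.
N mass = 15%×20 + 19.5%×85 + 0%×23.6 = 19.575 lb.
% N = 19.575 / 128.6 = 15.2216%.

15.2% N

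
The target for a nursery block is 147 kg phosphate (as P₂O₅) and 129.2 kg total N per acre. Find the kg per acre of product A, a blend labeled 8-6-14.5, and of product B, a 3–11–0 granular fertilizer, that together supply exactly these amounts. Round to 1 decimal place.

With a, b = kg per acre of product A and product B:
P₂O₅: 0.06·a + 0.11·b = 147
N: 0.08·a + 0.03·b = 129.2
Solving simultaneously: a = 1400.29, b = 572.571.

1400.3 kg product A, 572.6 kg product B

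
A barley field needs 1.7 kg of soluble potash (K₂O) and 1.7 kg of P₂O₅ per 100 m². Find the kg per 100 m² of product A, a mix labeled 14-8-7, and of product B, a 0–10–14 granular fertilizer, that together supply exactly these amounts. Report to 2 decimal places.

16.19 kg product A, 4.05 kg product B

Per-100 m² balance (a = product A, b = product B):
K₂O: 0.07·a + 0.14·b = 1.7
P₂O₅: 0.08·a + 0.1·b = 1.7
Eliminate b: (row1) − 0.14/0.1·(row2) → -0.042·a = -0.68, so a = 16.1905.
Then b = (1.7 − 0.08·16.1905) / 0.1 = 4.04762.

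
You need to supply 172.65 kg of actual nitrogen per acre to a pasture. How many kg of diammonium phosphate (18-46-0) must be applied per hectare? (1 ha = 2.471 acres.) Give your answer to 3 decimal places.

2370.101 kg of product per hectare

Product per acre = 172.65 / 18% = 959.167 kg.
Convert to per hectare: 959.167 × 2.471 = 2370.1008 kg.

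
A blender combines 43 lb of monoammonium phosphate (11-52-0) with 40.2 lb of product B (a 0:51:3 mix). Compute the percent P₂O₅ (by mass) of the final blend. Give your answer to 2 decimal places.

Total mass = 43 + 40.2 = 83.2 lb.
P₂O₅ mass = 52%×43 + 51%×40.2 = 42.862 lb.
% P₂O₅ = 42.862 / 83.2 = 51.5168%.

51.52% P₂O₅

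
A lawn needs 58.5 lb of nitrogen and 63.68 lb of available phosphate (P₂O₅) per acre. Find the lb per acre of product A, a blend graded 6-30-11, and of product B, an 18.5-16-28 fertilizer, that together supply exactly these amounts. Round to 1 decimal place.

52.7 lb product A, 299.1 lb product B

Per-acre balance (a = product A, b = product B):
N: 0.06·a + 0.185·b = 58.5
P₂O₅: 0.3·a + 0.16·b = 63.68
Solving simultaneously: a = 52.7407, b = 299.111.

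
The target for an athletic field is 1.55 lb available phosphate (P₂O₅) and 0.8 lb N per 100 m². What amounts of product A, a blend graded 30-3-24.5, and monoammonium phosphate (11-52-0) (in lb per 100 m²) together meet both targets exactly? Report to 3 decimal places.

Let a = lb of product A, b = lb of monoammonium phosphate (per 100 m²).
P₂O₅: 0.03·a + 0.52·b = 1.55
N: 0.3·a + 0.11·b = 0.8
Solving simultaneously: a = 1.60773, b = 2.88802.

1.608 lb product A, 2.888 lb monoammonium phosphate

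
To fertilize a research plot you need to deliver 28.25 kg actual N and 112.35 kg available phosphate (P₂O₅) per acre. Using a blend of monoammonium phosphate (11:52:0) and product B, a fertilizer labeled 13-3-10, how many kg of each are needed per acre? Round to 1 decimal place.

214.0 kg monoammonium phosphate, 36.3 kg product B

With a, b = kg per acre of monoammonium phosphate and product B:
N: 0.11·a + 0.13·b = 28.25
P₂O₅: 0.52·a + 0.03·b = 112.35
From row1: a = (28.25 − 0.13·b) / 0.11.
Into row2: 0.52·(28.25 − 0.13·b)/0.11 + 0.03·b = 112.35 → b = 36.2597, a = 213.966.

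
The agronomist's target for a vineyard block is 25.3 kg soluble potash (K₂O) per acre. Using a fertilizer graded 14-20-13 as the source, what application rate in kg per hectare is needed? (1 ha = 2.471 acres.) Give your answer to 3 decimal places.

480.895 kg of product per hectare

Product per acre = 25.3 / 13% = 194.615 kg.
Convert to per hectare: 194.615 × 2.471 = 480.8946 kg.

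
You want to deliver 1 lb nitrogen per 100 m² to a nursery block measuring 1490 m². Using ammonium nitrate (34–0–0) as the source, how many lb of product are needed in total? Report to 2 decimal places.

43.82 lb

Product per 100 m² = 1 / 34% = 2.94118 lb.
Total product = 2.94118 × 1490 / 100 = 43.8235 lb.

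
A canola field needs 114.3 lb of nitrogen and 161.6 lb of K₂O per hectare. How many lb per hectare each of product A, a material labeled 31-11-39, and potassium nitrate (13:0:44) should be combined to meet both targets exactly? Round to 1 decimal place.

Let a = lb of product A, b = lb of potassium nitrate (per hectare).
N: 0.31·a + 0.13·b = 114.3
K₂O: 0.39·a + 0.44·b = 161.6
Solving simultaneously: a = 341.704, b = 64.3991.

341.7 lb product A, 64.4 lb potassium nitrate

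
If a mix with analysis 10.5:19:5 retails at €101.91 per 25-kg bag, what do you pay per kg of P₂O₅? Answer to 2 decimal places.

€21.45 per kg P₂O₅

P₂O₅ in bag = 25 × 19% = 4.75 kg.
Cost per kg P₂O₅ = €101.91 / 4.75 = €21.4547.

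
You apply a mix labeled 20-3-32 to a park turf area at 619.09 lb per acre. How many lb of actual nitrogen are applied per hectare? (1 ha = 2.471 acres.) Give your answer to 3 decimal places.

305.954 lb N per hectare

nitrogen per acre = 619.09 × 20% = 123.818 lb.
Convert to per hectare: 123.818 × 2.471 = 305.9543 lb.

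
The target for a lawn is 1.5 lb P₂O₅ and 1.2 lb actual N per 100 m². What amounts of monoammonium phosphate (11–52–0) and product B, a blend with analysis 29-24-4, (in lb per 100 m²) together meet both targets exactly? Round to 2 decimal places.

Per-100 m² balance (a = monoammonium phosphate, b = product B):
P₂O₅: 0.52·a + 0.24·b = 1.5
N: 0.11·a + 0.29·b = 1.2
Solving simultaneously: a = 1.18167, b = 3.68971.

1.18 lb monoammonium phosphate, 3.69 lb product B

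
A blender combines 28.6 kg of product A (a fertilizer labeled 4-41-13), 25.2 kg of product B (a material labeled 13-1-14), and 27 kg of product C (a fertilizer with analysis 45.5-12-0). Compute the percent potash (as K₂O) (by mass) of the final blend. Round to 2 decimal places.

Total mass = 28.6 + 25.2 + 27 = 80.8 kg.
K₂O mass = 13%×28.6 + 14%×25.2 + 0%×27 = 7.246 kg.
% K₂O = 7.246 / 80.8 = 8.96782%.

8.97% K₂O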